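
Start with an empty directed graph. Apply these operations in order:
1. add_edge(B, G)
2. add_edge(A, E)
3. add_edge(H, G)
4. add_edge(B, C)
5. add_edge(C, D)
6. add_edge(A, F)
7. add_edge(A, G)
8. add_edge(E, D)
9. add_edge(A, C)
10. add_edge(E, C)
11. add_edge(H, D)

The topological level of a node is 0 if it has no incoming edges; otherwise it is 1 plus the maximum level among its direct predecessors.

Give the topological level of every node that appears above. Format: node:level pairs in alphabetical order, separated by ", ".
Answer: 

Answer: A:0, B:0, C:2, D:3, E:1, F:1, G:1, H:0

Derivation:
Op 1: add_edge(B, G). Edges now: 1
Op 2: add_edge(A, E). Edges now: 2
Op 3: add_edge(H, G). Edges now: 3
Op 4: add_edge(B, C). Edges now: 4
Op 5: add_edge(C, D). Edges now: 5
Op 6: add_edge(A, F). Edges now: 6
Op 7: add_edge(A, G). Edges now: 7
Op 8: add_edge(E, D). Edges now: 8
Op 9: add_edge(A, C). Edges now: 9
Op 10: add_edge(E, C). Edges now: 10
Op 11: add_edge(H, D). Edges now: 11
Compute levels (Kahn BFS):
  sources (in-degree 0): A, B, H
  process A: level=0
    A->C: in-degree(C)=2, level(C)>=1
    A->E: in-degree(E)=0, level(E)=1, enqueue
    A->F: in-degree(F)=0, level(F)=1, enqueue
    A->G: in-degree(G)=2, level(G)>=1
  process B: level=0
    B->C: in-degree(C)=1, level(C)>=1
    B->G: in-degree(G)=1, level(G)>=1
  process H: level=0
    H->D: in-degree(D)=2, level(D)>=1
    H->G: in-degree(G)=0, level(G)=1, enqueue
  process E: level=1
    E->C: in-degree(C)=0, level(C)=2, enqueue
    E->D: in-degree(D)=1, level(D)>=2
  process F: level=1
  process G: level=1
  process C: level=2
    C->D: in-degree(D)=0, level(D)=3, enqueue
  process D: level=3
All levels: A:0, B:0, C:2, D:3, E:1, F:1, G:1, H:0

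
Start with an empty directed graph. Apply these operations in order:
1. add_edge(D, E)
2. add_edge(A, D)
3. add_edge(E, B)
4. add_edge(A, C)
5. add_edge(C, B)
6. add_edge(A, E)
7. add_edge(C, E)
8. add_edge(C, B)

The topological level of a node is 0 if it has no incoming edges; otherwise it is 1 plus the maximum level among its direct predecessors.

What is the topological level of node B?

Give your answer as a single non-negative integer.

Answer: 3

Derivation:
Op 1: add_edge(D, E). Edges now: 1
Op 2: add_edge(A, D). Edges now: 2
Op 3: add_edge(E, B). Edges now: 3
Op 4: add_edge(A, C). Edges now: 4
Op 5: add_edge(C, B). Edges now: 5
Op 6: add_edge(A, E). Edges now: 6
Op 7: add_edge(C, E). Edges now: 7
Op 8: add_edge(C, B) (duplicate, no change). Edges now: 7
Compute levels (Kahn BFS):
  sources (in-degree 0): A
  process A: level=0
    A->C: in-degree(C)=0, level(C)=1, enqueue
    A->D: in-degree(D)=0, level(D)=1, enqueue
    A->E: in-degree(E)=2, level(E)>=1
  process C: level=1
    C->B: in-degree(B)=1, level(B)>=2
    C->E: in-degree(E)=1, level(E)>=2
  process D: level=1
    D->E: in-degree(E)=0, level(E)=2, enqueue
  process E: level=2
    E->B: in-degree(B)=0, level(B)=3, enqueue
  process B: level=3
All levels: A:0, B:3, C:1, D:1, E:2
level(B) = 3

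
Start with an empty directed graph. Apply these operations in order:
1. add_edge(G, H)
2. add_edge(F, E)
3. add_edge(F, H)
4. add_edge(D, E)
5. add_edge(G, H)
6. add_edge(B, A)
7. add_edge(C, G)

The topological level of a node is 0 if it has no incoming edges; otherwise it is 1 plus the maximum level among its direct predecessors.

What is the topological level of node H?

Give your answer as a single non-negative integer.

Answer: 2

Derivation:
Op 1: add_edge(G, H). Edges now: 1
Op 2: add_edge(F, E). Edges now: 2
Op 3: add_edge(F, H). Edges now: 3
Op 4: add_edge(D, E). Edges now: 4
Op 5: add_edge(G, H) (duplicate, no change). Edges now: 4
Op 6: add_edge(B, A). Edges now: 5
Op 7: add_edge(C, G). Edges now: 6
Compute levels (Kahn BFS):
  sources (in-degree 0): B, C, D, F
  process B: level=0
    B->A: in-degree(A)=0, level(A)=1, enqueue
  process C: level=0
    C->G: in-degree(G)=0, level(G)=1, enqueue
  process D: level=0
    D->E: in-degree(E)=1, level(E)>=1
  process F: level=0
    F->E: in-degree(E)=0, level(E)=1, enqueue
    F->H: in-degree(H)=1, level(H)>=1
  process A: level=1
  process G: level=1
    G->H: in-degree(H)=0, level(H)=2, enqueue
  process E: level=1
  process H: level=2
All levels: A:1, B:0, C:0, D:0, E:1, F:0, G:1, H:2
level(H) = 2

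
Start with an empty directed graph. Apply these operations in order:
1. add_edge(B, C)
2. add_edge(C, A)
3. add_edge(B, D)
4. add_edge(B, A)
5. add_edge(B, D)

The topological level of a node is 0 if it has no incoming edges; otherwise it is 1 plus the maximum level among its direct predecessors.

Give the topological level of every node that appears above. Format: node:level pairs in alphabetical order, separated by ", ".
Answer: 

Answer: A:2, B:0, C:1, D:1

Derivation:
Op 1: add_edge(B, C). Edges now: 1
Op 2: add_edge(C, A). Edges now: 2
Op 3: add_edge(B, D). Edges now: 3
Op 4: add_edge(B, A). Edges now: 4
Op 5: add_edge(B, D) (duplicate, no change). Edges now: 4
Compute levels (Kahn BFS):
  sources (in-degree 0): B
  process B: level=0
    B->A: in-degree(A)=1, level(A)>=1
    B->C: in-degree(C)=0, level(C)=1, enqueue
    B->D: in-degree(D)=0, level(D)=1, enqueue
  process C: level=1
    C->A: in-degree(A)=0, level(A)=2, enqueue
  process D: level=1
  process A: level=2
All levels: A:2, B:0, C:1, D:1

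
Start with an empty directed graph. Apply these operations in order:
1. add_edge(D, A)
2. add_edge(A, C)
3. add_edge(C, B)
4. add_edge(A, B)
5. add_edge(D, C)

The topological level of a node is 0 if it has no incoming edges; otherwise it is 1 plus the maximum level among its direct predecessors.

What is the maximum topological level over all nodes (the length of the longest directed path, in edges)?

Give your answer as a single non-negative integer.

Answer: 3

Derivation:
Op 1: add_edge(D, A). Edges now: 1
Op 2: add_edge(A, C). Edges now: 2
Op 3: add_edge(C, B). Edges now: 3
Op 4: add_edge(A, B). Edges now: 4
Op 5: add_edge(D, C). Edges now: 5
Compute levels (Kahn BFS):
  sources (in-degree 0): D
  process D: level=0
    D->A: in-degree(A)=0, level(A)=1, enqueue
    D->C: in-degree(C)=1, level(C)>=1
  process A: level=1
    A->B: in-degree(B)=1, level(B)>=2
    A->C: in-degree(C)=0, level(C)=2, enqueue
  process C: level=2
    C->B: in-degree(B)=0, level(B)=3, enqueue
  process B: level=3
All levels: A:1, B:3, C:2, D:0
max level = 3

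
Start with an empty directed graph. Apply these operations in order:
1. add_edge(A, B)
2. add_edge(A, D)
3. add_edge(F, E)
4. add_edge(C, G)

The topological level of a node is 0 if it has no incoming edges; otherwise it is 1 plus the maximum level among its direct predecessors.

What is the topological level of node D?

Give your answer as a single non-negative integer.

Answer: 1

Derivation:
Op 1: add_edge(A, B). Edges now: 1
Op 2: add_edge(A, D). Edges now: 2
Op 3: add_edge(F, E). Edges now: 3
Op 4: add_edge(C, G). Edges now: 4
Compute levels (Kahn BFS):
  sources (in-degree 0): A, C, F
  process A: level=0
    A->B: in-degree(B)=0, level(B)=1, enqueue
    A->D: in-degree(D)=0, level(D)=1, enqueue
  process C: level=0
    C->G: in-degree(G)=0, level(G)=1, enqueue
  process F: level=0
    F->E: in-degree(E)=0, level(E)=1, enqueue
  process B: level=1
  process D: level=1
  process G: level=1
  process E: level=1
All levels: A:0, B:1, C:0, D:1, E:1, F:0, G:1
level(D) = 1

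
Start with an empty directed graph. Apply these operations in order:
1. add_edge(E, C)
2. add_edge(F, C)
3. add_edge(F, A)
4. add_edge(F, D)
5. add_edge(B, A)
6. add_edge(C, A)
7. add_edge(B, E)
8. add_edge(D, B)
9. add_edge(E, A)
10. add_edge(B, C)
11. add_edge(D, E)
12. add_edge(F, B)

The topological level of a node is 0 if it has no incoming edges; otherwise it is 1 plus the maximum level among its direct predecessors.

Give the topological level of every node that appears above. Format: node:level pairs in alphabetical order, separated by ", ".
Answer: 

Op 1: add_edge(E, C). Edges now: 1
Op 2: add_edge(F, C). Edges now: 2
Op 3: add_edge(F, A). Edges now: 3
Op 4: add_edge(F, D). Edges now: 4
Op 5: add_edge(B, A). Edges now: 5
Op 6: add_edge(C, A). Edges now: 6
Op 7: add_edge(B, E). Edges now: 7
Op 8: add_edge(D, B). Edges now: 8
Op 9: add_edge(E, A). Edges now: 9
Op 10: add_edge(B, C). Edges now: 10
Op 11: add_edge(D, E). Edges now: 11
Op 12: add_edge(F, B). Edges now: 12
Compute levels (Kahn BFS):
  sources (in-degree 0): F
  process F: level=0
    F->A: in-degree(A)=3, level(A)>=1
    F->B: in-degree(B)=1, level(B)>=1
    F->C: in-degree(C)=2, level(C)>=1
    F->D: in-degree(D)=0, level(D)=1, enqueue
  process D: level=1
    D->B: in-degree(B)=0, level(B)=2, enqueue
    D->E: in-degree(E)=1, level(E)>=2
  process B: level=2
    B->A: in-degree(A)=2, level(A)>=3
    B->C: in-degree(C)=1, level(C)>=3
    B->E: in-degree(E)=0, level(E)=3, enqueue
  process E: level=3
    E->A: in-degree(A)=1, level(A)>=4
    E->C: in-degree(C)=0, level(C)=4, enqueue
  process C: level=4
    C->A: in-degree(A)=0, level(A)=5, enqueue
  process A: level=5
All levels: A:5, B:2, C:4, D:1, E:3, F:0

Answer: A:5, B:2, C:4, D:1, E:3, F:0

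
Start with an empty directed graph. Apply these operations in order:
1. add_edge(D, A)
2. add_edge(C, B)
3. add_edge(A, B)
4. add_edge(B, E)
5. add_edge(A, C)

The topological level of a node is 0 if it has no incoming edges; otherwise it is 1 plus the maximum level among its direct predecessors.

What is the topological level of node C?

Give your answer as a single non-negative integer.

Op 1: add_edge(D, A). Edges now: 1
Op 2: add_edge(C, B). Edges now: 2
Op 3: add_edge(A, B). Edges now: 3
Op 4: add_edge(B, E). Edges now: 4
Op 5: add_edge(A, C). Edges now: 5
Compute levels (Kahn BFS):
  sources (in-degree 0): D
  process D: level=0
    D->A: in-degree(A)=0, level(A)=1, enqueue
  process A: level=1
    A->B: in-degree(B)=1, level(B)>=2
    A->C: in-degree(C)=0, level(C)=2, enqueue
  process C: level=2
    C->B: in-degree(B)=0, level(B)=3, enqueue
  process B: level=3
    B->E: in-degree(E)=0, level(E)=4, enqueue
  process E: level=4
All levels: A:1, B:3, C:2, D:0, E:4
level(C) = 2

Answer: 2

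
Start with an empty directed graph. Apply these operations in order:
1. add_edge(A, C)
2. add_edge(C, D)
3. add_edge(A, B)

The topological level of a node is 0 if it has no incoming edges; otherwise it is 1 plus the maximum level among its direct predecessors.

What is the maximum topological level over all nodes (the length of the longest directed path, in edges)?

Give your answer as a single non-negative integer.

Answer: 2

Derivation:
Op 1: add_edge(A, C). Edges now: 1
Op 2: add_edge(C, D). Edges now: 2
Op 3: add_edge(A, B). Edges now: 3
Compute levels (Kahn BFS):
  sources (in-degree 0): A
  process A: level=0
    A->B: in-degree(B)=0, level(B)=1, enqueue
    A->C: in-degree(C)=0, level(C)=1, enqueue
  process B: level=1
  process C: level=1
    C->D: in-degree(D)=0, level(D)=2, enqueue
  process D: level=2
All levels: A:0, B:1, C:1, D:2
max level = 2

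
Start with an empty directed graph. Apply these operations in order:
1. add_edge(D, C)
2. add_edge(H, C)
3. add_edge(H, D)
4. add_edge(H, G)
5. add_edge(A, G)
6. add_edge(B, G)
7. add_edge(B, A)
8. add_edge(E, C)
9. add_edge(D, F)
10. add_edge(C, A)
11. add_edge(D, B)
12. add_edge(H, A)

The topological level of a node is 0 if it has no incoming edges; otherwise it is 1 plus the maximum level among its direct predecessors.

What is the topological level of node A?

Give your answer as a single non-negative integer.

Answer: 3

Derivation:
Op 1: add_edge(D, C). Edges now: 1
Op 2: add_edge(H, C). Edges now: 2
Op 3: add_edge(H, D). Edges now: 3
Op 4: add_edge(H, G). Edges now: 4
Op 5: add_edge(A, G). Edges now: 5
Op 6: add_edge(B, G). Edges now: 6
Op 7: add_edge(B, A). Edges now: 7
Op 8: add_edge(E, C). Edges now: 8
Op 9: add_edge(D, F). Edges now: 9
Op 10: add_edge(C, A). Edges now: 10
Op 11: add_edge(D, B). Edges now: 11
Op 12: add_edge(H, A). Edges now: 12
Compute levels (Kahn BFS):
  sources (in-degree 0): E, H
  process E: level=0
    E->C: in-degree(C)=2, level(C)>=1
  process H: level=0
    H->A: in-degree(A)=2, level(A)>=1
    H->C: in-degree(C)=1, level(C)>=1
    H->D: in-degree(D)=0, level(D)=1, enqueue
    H->G: in-degree(G)=2, level(G)>=1
  process D: level=1
    D->B: in-degree(B)=0, level(B)=2, enqueue
    D->C: in-degree(C)=0, level(C)=2, enqueue
    D->F: in-degree(F)=0, level(F)=2, enqueue
  process B: level=2
    B->A: in-degree(A)=1, level(A)>=3
    B->G: in-degree(G)=1, level(G)>=3
  process C: level=2
    C->A: in-degree(A)=0, level(A)=3, enqueue
  process F: level=2
  process A: level=3
    A->G: in-degree(G)=0, level(G)=4, enqueue
  process G: level=4
All levels: A:3, B:2, C:2, D:1, E:0, F:2, G:4, H:0
level(A) = 3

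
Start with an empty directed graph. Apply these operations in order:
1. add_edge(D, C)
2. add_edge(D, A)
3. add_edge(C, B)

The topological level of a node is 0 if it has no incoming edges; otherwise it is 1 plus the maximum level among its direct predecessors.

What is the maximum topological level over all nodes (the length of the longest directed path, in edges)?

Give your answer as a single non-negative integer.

Op 1: add_edge(D, C). Edges now: 1
Op 2: add_edge(D, A). Edges now: 2
Op 3: add_edge(C, B). Edges now: 3
Compute levels (Kahn BFS):
  sources (in-degree 0): D
  process D: level=0
    D->A: in-degree(A)=0, level(A)=1, enqueue
    D->C: in-degree(C)=0, level(C)=1, enqueue
  process A: level=1
  process C: level=1
    C->B: in-degree(B)=0, level(B)=2, enqueue
  process B: level=2
All levels: A:1, B:2, C:1, D:0
max level = 2

Answer: 2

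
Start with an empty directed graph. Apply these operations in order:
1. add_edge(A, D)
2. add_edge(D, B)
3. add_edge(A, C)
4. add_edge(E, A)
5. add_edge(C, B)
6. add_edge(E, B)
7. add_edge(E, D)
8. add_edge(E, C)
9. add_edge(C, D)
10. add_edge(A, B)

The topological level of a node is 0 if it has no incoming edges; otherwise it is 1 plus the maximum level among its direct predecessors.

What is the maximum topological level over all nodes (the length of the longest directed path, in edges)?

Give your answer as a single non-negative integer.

Answer: 4

Derivation:
Op 1: add_edge(A, D). Edges now: 1
Op 2: add_edge(D, B). Edges now: 2
Op 3: add_edge(A, C). Edges now: 3
Op 4: add_edge(E, A). Edges now: 4
Op 5: add_edge(C, B). Edges now: 5
Op 6: add_edge(E, B). Edges now: 6
Op 7: add_edge(E, D). Edges now: 7
Op 8: add_edge(E, C). Edges now: 8
Op 9: add_edge(C, D). Edges now: 9
Op 10: add_edge(A, B). Edges now: 10
Compute levels (Kahn BFS):
  sources (in-degree 0): E
  process E: level=0
    E->A: in-degree(A)=0, level(A)=1, enqueue
    E->B: in-degree(B)=3, level(B)>=1
    E->C: in-degree(C)=1, level(C)>=1
    E->D: in-degree(D)=2, level(D)>=1
  process A: level=1
    A->B: in-degree(B)=2, level(B)>=2
    A->C: in-degree(C)=0, level(C)=2, enqueue
    A->D: in-degree(D)=1, level(D)>=2
  process C: level=2
    C->B: in-degree(B)=1, level(B)>=3
    C->D: in-degree(D)=0, level(D)=3, enqueue
  process D: level=3
    D->B: in-degree(B)=0, level(B)=4, enqueue
  process B: level=4
All levels: A:1, B:4, C:2, D:3, E:0
max level = 4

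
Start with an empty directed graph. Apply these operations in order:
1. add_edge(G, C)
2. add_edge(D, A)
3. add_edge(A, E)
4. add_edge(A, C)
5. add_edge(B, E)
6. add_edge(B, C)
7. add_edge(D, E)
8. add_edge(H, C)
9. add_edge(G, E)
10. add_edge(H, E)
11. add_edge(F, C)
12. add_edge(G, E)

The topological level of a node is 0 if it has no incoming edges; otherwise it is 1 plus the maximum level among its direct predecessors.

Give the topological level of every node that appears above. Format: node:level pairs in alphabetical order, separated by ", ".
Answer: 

Answer: A:1, B:0, C:2, D:0, E:2, F:0, G:0, H:0

Derivation:
Op 1: add_edge(G, C). Edges now: 1
Op 2: add_edge(D, A). Edges now: 2
Op 3: add_edge(A, E). Edges now: 3
Op 4: add_edge(A, C). Edges now: 4
Op 5: add_edge(B, E). Edges now: 5
Op 6: add_edge(B, C). Edges now: 6
Op 7: add_edge(D, E). Edges now: 7
Op 8: add_edge(H, C). Edges now: 8
Op 9: add_edge(G, E). Edges now: 9
Op 10: add_edge(H, E). Edges now: 10
Op 11: add_edge(F, C). Edges now: 11
Op 12: add_edge(G, E) (duplicate, no change). Edges now: 11
Compute levels (Kahn BFS):
  sources (in-degree 0): B, D, F, G, H
  process B: level=0
    B->C: in-degree(C)=4, level(C)>=1
    B->E: in-degree(E)=4, level(E)>=1
  process D: level=0
    D->A: in-degree(A)=0, level(A)=1, enqueue
    D->E: in-degree(E)=3, level(E)>=1
  process F: level=0
    F->C: in-degree(C)=3, level(C)>=1
  process G: level=0
    G->C: in-degree(C)=2, level(C)>=1
    G->E: in-degree(E)=2, level(E)>=1
  process H: level=0
    H->C: in-degree(C)=1, level(C)>=1
    H->E: in-degree(E)=1, level(E)>=1
  process A: level=1
    A->C: in-degree(C)=0, level(C)=2, enqueue
    A->E: in-degree(E)=0, level(E)=2, enqueue
  process C: level=2
  process E: level=2
All levels: A:1, B:0, C:2, D:0, E:2, F:0, G:0, H:0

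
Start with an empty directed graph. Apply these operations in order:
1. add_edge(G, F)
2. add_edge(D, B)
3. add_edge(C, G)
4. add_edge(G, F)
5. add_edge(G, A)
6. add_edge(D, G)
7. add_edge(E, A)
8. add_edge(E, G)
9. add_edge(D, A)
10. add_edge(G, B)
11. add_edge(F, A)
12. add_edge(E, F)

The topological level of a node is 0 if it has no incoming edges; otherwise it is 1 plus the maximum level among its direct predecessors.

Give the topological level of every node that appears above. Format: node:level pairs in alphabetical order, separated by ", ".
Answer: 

Op 1: add_edge(G, F). Edges now: 1
Op 2: add_edge(D, B). Edges now: 2
Op 3: add_edge(C, G). Edges now: 3
Op 4: add_edge(G, F) (duplicate, no change). Edges now: 3
Op 5: add_edge(G, A). Edges now: 4
Op 6: add_edge(D, G). Edges now: 5
Op 7: add_edge(E, A). Edges now: 6
Op 8: add_edge(E, G). Edges now: 7
Op 9: add_edge(D, A). Edges now: 8
Op 10: add_edge(G, B). Edges now: 9
Op 11: add_edge(F, A). Edges now: 10
Op 12: add_edge(E, F). Edges now: 11
Compute levels (Kahn BFS):
  sources (in-degree 0): C, D, E
  process C: level=0
    C->G: in-degree(G)=2, level(G)>=1
  process D: level=0
    D->A: in-degree(A)=3, level(A)>=1
    D->B: in-degree(B)=1, level(B)>=1
    D->G: in-degree(G)=1, level(G)>=1
  process E: level=0
    E->A: in-degree(A)=2, level(A)>=1
    E->F: in-degree(F)=1, level(F)>=1
    E->G: in-degree(G)=0, level(G)=1, enqueue
  process G: level=1
    G->A: in-degree(A)=1, level(A)>=2
    G->B: in-degree(B)=0, level(B)=2, enqueue
    G->F: in-degree(F)=0, level(F)=2, enqueue
  process B: level=2
  process F: level=2
    F->A: in-degree(A)=0, level(A)=3, enqueue
  process A: level=3
All levels: A:3, B:2, C:0, D:0, E:0, F:2, G:1

Answer: A:3, B:2, C:0, D:0, E:0, F:2, G:1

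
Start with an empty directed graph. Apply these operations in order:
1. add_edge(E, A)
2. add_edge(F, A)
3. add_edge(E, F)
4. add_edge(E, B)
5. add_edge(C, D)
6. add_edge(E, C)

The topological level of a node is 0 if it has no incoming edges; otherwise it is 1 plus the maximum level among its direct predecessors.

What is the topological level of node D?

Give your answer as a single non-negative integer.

Answer: 2

Derivation:
Op 1: add_edge(E, A). Edges now: 1
Op 2: add_edge(F, A). Edges now: 2
Op 3: add_edge(E, F). Edges now: 3
Op 4: add_edge(E, B). Edges now: 4
Op 5: add_edge(C, D). Edges now: 5
Op 6: add_edge(E, C). Edges now: 6
Compute levels (Kahn BFS):
  sources (in-degree 0): E
  process E: level=0
    E->A: in-degree(A)=1, level(A)>=1
    E->B: in-degree(B)=0, level(B)=1, enqueue
    E->C: in-degree(C)=0, level(C)=1, enqueue
    E->F: in-degree(F)=0, level(F)=1, enqueue
  process B: level=1
  process C: level=1
    C->D: in-degree(D)=0, level(D)=2, enqueue
  process F: level=1
    F->A: in-degree(A)=0, level(A)=2, enqueue
  process D: level=2
  process A: level=2
All levels: A:2, B:1, C:1, D:2, E:0, F:1
level(D) = 2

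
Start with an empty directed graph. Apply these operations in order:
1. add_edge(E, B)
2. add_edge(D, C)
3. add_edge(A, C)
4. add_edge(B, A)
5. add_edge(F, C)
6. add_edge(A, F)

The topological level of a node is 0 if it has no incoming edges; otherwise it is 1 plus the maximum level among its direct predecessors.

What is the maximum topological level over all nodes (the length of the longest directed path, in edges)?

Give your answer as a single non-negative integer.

Op 1: add_edge(E, B). Edges now: 1
Op 2: add_edge(D, C). Edges now: 2
Op 3: add_edge(A, C). Edges now: 3
Op 4: add_edge(B, A). Edges now: 4
Op 5: add_edge(F, C). Edges now: 5
Op 6: add_edge(A, F). Edges now: 6
Compute levels (Kahn BFS):
  sources (in-degree 0): D, E
  process D: level=0
    D->C: in-degree(C)=2, level(C)>=1
  process E: level=0
    E->B: in-degree(B)=0, level(B)=1, enqueue
  process B: level=1
    B->A: in-degree(A)=0, level(A)=2, enqueue
  process A: level=2
    A->C: in-degree(C)=1, level(C)>=3
    A->F: in-degree(F)=0, level(F)=3, enqueue
  process F: level=3
    F->C: in-degree(C)=0, level(C)=4, enqueue
  process C: level=4
All levels: A:2, B:1, C:4, D:0, E:0, F:3
max level = 4

Answer: 4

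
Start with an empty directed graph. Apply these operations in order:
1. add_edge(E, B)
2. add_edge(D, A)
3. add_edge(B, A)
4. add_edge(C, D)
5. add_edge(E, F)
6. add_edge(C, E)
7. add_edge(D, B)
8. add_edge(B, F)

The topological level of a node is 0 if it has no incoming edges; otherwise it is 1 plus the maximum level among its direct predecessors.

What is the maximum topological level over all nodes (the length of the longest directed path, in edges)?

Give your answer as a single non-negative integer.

Answer: 3

Derivation:
Op 1: add_edge(E, B). Edges now: 1
Op 2: add_edge(D, A). Edges now: 2
Op 3: add_edge(B, A). Edges now: 3
Op 4: add_edge(C, D). Edges now: 4
Op 5: add_edge(E, F). Edges now: 5
Op 6: add_edge(C, E). Edges now: 6
Op 7: add_edge(D, B). Edges now: 7
Op 8: add_edge(B, F). Edges now: 8
Compute levels (Kahn BFS):
  sources (in-degree 0): C
  process C: level=0
    C->D: in-degree(D)=0, level(D)=1, enqueue
    C->E: in-degree(E)=0, level(E)=1, enqueue
  process D: level=1
    D->A: in-degree(A)=1, level(A)>=2
    D->B: in-degree(B)=1, level(B)>=2
  process E: level=1
    E->B: in-degree(B)=0, level(B)=2, enqueue
    E->F: in-degree(F)=1, level(F)>=2
  process B: level=2
    B->A: in-degree(A)=0, level(A)=3, enqueue
    B->F: in-degree(F)=0, level(F)=3, enqueue
  process A: level=3
  process F: level=3
All levels: A:3, B:2, C:0, D:1, E:1, F:3
max level = 3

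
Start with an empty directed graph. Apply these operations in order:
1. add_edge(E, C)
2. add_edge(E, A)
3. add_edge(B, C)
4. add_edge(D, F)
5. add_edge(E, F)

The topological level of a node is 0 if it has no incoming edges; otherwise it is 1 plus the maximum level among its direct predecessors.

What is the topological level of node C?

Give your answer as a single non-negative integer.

Op 1: add_edge(E, C). Edges now: 1
Op 2: add_edge(E, A). Edges now: 2
Op 3: add_edge(B, C). Edges now: 3
Op 4: add_edge(D, F). Edges now: 4
Op 5: add_edge(E, F). Edges now: 5
Compute levels (Kahn BFS):
  sources (in-degree 0): B, D, E
  process B: level=0
    B->C: in-degree(C)=1, level(C)>=1
  process D: level=0
    D->F: in-degree(F)=1, level(F)>=1
  process E: level=0
    E->A: in-degree(A)=0, level(A)=1, enqueue
    E->C: in-degree(C)=0, level(C)=1, enqueue
    E->F: in-degree(F)=0, level(F)=1, enqueue
  process A: level=1
  process C: level=1
  process F: level=1
All levels: A:1, B:0, C:1, D:0, E:0, F:1
level(C) = 1

Answer: 1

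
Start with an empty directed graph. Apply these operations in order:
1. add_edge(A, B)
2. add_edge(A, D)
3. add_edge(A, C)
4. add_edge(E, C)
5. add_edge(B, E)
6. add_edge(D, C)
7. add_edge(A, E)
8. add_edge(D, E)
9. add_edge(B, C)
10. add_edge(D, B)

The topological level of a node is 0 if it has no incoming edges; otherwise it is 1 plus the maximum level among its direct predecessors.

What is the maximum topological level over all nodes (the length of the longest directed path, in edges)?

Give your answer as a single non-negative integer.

Answer: 4

Derivation:
Op 1: add_edge(A, B). Edges now: 1
Op 2: add_edge(A, D). Edges now: 2
Op 3: add_edge(A, C). Edges now: 3
Op 4: add_edge(E, C). Edges now: 4
Op 5: add_edge(B, E). Edges now: 5
Op 6: add_edge(D, C). Edges now: 6
Op 7: add_edge(A, E). Edges now: 7
Op 8: add_edge(D, E). Edges now: 8
Op 9: add_edge(B, C). Edges now: 9
Op 10: add_edge(D, B). Edges now: 10
Compute levels (Kahn BFS):
  sources (in-degree 0): A
  process A: level=0
    A->B: in-degree(B)=1, level(B)>=1
    A->C: in-degree(C)=3, level(C)>=1
    A->D: in-degree(D)=0, level(D)=1, enqueue
    A->E: in-degree(E)=2, level(E)>=1
  process D: level=1
    D->B: in-degree(B)=0, level(B)=2, enqueue
    D->C: in-degree(C)=2, level(C)>=2
    D->E: in-degree(E)=1, level(E)>=2
  process B: level=2
    B->C: in-degree(C)=1, level(C)>=3
    B->E: in-degree(E)=0, level(E)=3, enqueue
  process E: level=3
    E->C: in-degree(C)=0, level(C)=4, enqueue
  process C: level=4
All levels: A:0, B:2, C:4, D:1, E:3
max level = 4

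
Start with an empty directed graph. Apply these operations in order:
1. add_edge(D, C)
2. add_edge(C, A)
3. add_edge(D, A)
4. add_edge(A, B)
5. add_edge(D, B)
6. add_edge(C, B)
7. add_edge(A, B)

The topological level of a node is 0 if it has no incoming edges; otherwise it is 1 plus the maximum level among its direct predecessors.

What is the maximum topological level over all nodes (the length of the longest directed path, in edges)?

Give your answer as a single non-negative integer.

Answer: 3

Derivation:
Op 1: add_edge(D, C). Edges now: 1
Op 2: add_edge(C, A). Edges now: 2
Op 3: add_edge(D, A). Edges now: 3
Op 4: add_edge(A, B). Edges now: 4
Op 5: add_edge(D, B). Edges now: 5
Op 6: add_edge(C, B). Edges now: 6
Op 7: add_edge(A, B) (duplicate, no change). Edges now: 6
Compute levels (Kahn BFS):
  sources (in-degree 0): D
  process D: level=0
    D->A: in-degree(A)=1, level(A)>=1
    D->B: in-degree(B)=2, level(B)>=1
    D->C: in-degree(C)=0, level(C)=1, enqueue
  process C: level=1
    C->A: in-degree(A)=0, level(A)=2, enqueue
    C->B: in-degree(B)=1, level(B)>=2
  process A: level=2
    A->B: in-degree(B)=0, level(B)=3, enqueue
  process B: level=3
All levels: A:2, B:3, C:1, D:0
max level = 3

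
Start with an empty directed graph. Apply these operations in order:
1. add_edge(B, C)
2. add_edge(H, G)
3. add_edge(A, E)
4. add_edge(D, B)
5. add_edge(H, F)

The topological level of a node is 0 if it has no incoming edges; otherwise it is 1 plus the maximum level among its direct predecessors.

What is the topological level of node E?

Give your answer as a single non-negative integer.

Op 1: add_edge(B, C). Edges now: 1
Op 2: add_edge(H, G). Edges now: 2
Op 3: add_edge(A, E). Edges now: 3
Op 4: add_edge(D, B). Edges now: 4
Op 5: add_edge(H, F). Edges now: 5
Compute levels (Kahn BFS):
  sources (in-degree 0): A, D, H
  process A: level=0
    A->E: in-degree(E)=0, level(E)=1, enqueue
  process D: level=0
    D->B: in-degree(B)=0, level(B)=1, enqueue
  process H: level=0
    H->F: in-degree(F)=0, level(F)=1, enqueue
    H->G: in-degree(G)=0, level(G)=1, enqueue
  process E: level=1
  process B: level=1
    B->C: in-degree(C)=0, level(C)=2, enqueue
  process F: level=1
  process G: level=1
  process C: level=2
All levels: A:0, B:1, C:2, D:0, E:1, F:1, G:1, H:0
level(E) = 1

Answer: 1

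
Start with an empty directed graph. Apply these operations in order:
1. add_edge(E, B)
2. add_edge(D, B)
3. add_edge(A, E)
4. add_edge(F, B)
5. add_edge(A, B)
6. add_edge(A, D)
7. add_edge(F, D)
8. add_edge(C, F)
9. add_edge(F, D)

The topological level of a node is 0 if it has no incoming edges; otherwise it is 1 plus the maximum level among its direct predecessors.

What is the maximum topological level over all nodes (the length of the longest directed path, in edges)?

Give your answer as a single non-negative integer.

Answer: 3

Derivation:
Op 1: add_edge(E, B). Edges now: 1
Op 2: add_edge(D, B). Edges now: 2
Op 3: add_edge(A, E). Edges now: 3
Op 4: add_edge(F, B). Edges now: 4
Op 5: add_edge(A, B). Edges now: 5
Op 6: add_edge(A, D). Edges now: 6
Op 7: add_edge(F, D). Edges now: 7
Op 8: add_edge(C, F). Edges now: 8
Op 9: add_edge(F, D) (duplicate, no change). Edges now: 8
Compute levels (Kahn BFS):
  sources (in-degree 0): A, C
  process A: level=0
    A->B: in-degree(B)=3, level(B)>=1
    A->D: in-degree(D)=1, level(D)>=1
    A->E: in-degree(E)=0, level(E)=1, enqueue
  process C: level=0
    C->F: in-degree(F)=0, level(F)=1, enqueue
  process E: level=1
    E->B: in-degree(B)=2, level(B)>=2
  process F: level=1
    F->B: in-degree(B)=1, level(B)>=2
    F->D: in-degree(D)=0, level(D)=2, enqueue
  process D: level=2
    D->B: in-degree(B)=0, level(B)=3, enqueue
  process B: level=3
All levels: A:0, B:3, C:0, D:2, E:1, F:1
max level = 3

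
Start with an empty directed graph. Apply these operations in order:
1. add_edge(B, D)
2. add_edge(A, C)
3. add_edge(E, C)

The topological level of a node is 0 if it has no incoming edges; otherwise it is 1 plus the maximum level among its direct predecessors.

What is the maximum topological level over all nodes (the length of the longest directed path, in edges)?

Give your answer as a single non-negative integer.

Op 1: add_edge(B, D). Edges now: 1
Op 2: add_edge(A, C). Edges now: 2
Op 3: add_edge(E, C). Edges now: 3
Compute levels (Kahn BFS):
  sources (in-degree 0): A, B, E
  process A: level=0
    A->C: in-degree(C)=1, level(C)>=1
  process B: level=0
    B->D: in-degree(D)=0, level(D)=1, enqueue
  process E: level=0
    E->C: in-degree(C)=0, level(C)=1, enqueue
  process D: level=1
  process C: level=1
All levels: A:0, B:0, C:1, D:1, E:0
max level = 1

Answer: 1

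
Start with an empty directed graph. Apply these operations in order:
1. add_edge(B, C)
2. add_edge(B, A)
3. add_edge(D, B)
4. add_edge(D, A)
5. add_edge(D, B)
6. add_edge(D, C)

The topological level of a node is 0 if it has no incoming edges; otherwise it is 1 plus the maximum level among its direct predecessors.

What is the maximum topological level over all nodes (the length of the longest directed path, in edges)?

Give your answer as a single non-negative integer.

Op 1: add_edge(B, C). Edges now: 1
Op 2: add_edge(B, A). Edges now: 2
Op 3: add_edge(D, B). Edges now: 3
Op 4: add_edge(D, A). Edges now: 4
Op 5: add_edge(D, B) (duplicate, no change). Edges now: 4
Op 6: add_edge(D, C). Edges now: 5
Compute levels (Kahn BFS):
  sources (in-degree 0): D
  process D: level=0
    D->A: in-degree(A)=1, level(A)>=1
    D->B: in-degree(B)=0, level(B)=1, enqueue
    D->C: in-degree(C)=1, level(C)>=1
  process B: level=1
    B->A: in-degree(A)=0, level(A)=2, enqueue
    B->C: in-degree(C)=0, level(C)=2, enqueue
  process A: level=2
  process C: level=2
All levels: A:2, B:1, C:2, D:0
max level = 2

Answer: 2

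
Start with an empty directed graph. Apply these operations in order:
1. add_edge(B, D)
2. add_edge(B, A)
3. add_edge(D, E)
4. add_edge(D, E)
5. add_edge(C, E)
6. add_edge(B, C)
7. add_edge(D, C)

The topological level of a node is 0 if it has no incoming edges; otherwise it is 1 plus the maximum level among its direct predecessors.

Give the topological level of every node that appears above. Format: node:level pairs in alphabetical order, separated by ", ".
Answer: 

Op 1: add_edge(B, D). Edges now: 1
Op 2: add_edge(B, A). Edges now: 2
Op 3: add_edge(D, E). Edges now: 3
Op 4: add_edge(D, E) (duplicate, no change). Edges now: 3
Op 5: add_edge(C, E). Edges now: 4
Op 6: add_edge(B, C). Edges now: 5
Op 7: add_edge(D, C). Edges now: 6
Compute levels (Kahn BFS):
  sources (in-degree 0): B
  process B: level=0
    B->A: in-degree(A)=0, level(A)=1, enqueue
    B->C: in-degree(C)=1, level(C)>=1
    B->D: in-degree(D)=0, level(D)=1, enqueue
  process A: level=1
  process D: level=1
    D->C: in-degree(C)=0, level(C)=2, enqueue
    D->E: in-degree(E)=1, level(E)>=2
  process C: level=2
    C->E: in-degree(E)=0, level(E)=3, enqueue
  process E: level=3
All levels: A:1, B:0, C:2, D:1, E:3

Answer: A:1, B:0, C:2, D:1, E:3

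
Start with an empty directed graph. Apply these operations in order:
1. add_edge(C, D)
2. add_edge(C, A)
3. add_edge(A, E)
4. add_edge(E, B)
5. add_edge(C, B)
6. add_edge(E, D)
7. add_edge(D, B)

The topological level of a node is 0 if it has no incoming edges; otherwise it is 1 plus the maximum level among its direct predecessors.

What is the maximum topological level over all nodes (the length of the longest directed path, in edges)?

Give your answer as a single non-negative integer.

Answer: 4

Derivation:
Op 1: add_edge(C, D). Edges now: 1
Op 2: add_edge(C, A). Edges now: 2
Op 3: add_edge(A, E). Edges now: 3
Op 4: add_edge(E, B). Edges now: 4
Op 5: add_edge(C, B). Edges now: 5
Op 6: add_edge(E, D). Edges now: 6
Op 7: add_edge(D, B). Edges now: 7
Compute levels (Kahn BFS):
  sources (in-degree 0): C
  process C: level=0
    C->A: in-degree(A)=0, level(A)=1, enqueue
    C->B: in-degree(B)=2, level(B)>=1
    C->D: in-degree(D)=1, level(D)>=1
  process A: level=1
    A->E: in-degree(E)=0, level(E)=2, enqueue
  process E: level=2
    E->B: in-degree(B)=1, level(B)>=3
    E->D: in-degree(D)=0, level(D)=3, enqueue
  process D: level=3
    D->B: in-degree(B)=0, level(B)=4, enqueue
  process B: level=4
All levels: A:1, B:4, C:0, D:3, E:2
max level = 4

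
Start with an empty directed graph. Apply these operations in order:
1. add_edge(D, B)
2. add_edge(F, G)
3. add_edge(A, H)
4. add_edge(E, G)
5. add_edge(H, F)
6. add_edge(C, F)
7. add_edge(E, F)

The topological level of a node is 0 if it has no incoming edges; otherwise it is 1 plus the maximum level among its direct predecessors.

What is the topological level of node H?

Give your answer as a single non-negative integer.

Op 1: add_edge(D, B). Edges now: 1
Op 2: add_edge(F, G). Edges now: 2
Op 3: add_edge(A, H). Edges now: 3
Op 4: add_edge(E, G). Edges now: 4
Op 5: add_edge(H, F). Edges now: 5
Op 6: add_edge(C, F). Edges now: 6
Op 7: add_edge(E, F). Edges now: 7
Compute levels (Kahn BFS):
  sources (in-degree 0): A, C, D, E
  process A: level=0
    A->H: in-degree(H)=0, level(H)=1, enqueue
  process C: level=0
    C->F: in-degree(F)=2, level(F)>=1
  process D: level=0
    D->B: in-degree(B)=0, level(B)=1, enqueue
  process E: level=0
    E->F: in-degree(F)=1, level(F)>=1
    E->G: in-degree(G)=1, level(G)>=1
  process H: level=1
    H->F: in-degree(F)=0, level(F)=2, enqueue
  process B: level=1
  process F: level=2
    F->G: in-degree(G)=0, level(G)=3, enqueue
  process G: level=3
All levels: A:0, B:1, C:0, D:0, E:0, F:2, G:3, H:1
level(H) = 1

Answer: 1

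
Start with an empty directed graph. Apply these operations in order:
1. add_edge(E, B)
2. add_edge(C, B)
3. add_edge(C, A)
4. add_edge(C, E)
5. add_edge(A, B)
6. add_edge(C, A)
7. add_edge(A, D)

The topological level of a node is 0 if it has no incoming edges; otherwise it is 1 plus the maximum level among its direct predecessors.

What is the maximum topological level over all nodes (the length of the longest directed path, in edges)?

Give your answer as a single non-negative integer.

Op 1: add_edge(E, B). Edges now: 1
Op 2: add_edge(C, B). Edges now: 2
Op 3: add_edge(C, A). Edges now: 3
Op 4: add_edge(C, E). Edges now: 4
Op 5: add_edge(A, B). Edges now: 5
Op 6: add_edge(C, A) (duplicate, no change). Edges now: 5
Op 7: add_edge(A, D). Edges now: 6
Compute levels (Kahn BFS):
  sources (in-degree 0): C
  process C: level=0
    C->A: in-degree(A)=0, level(A)=1, enqueue
    C->B: in-degree(B)=2, level(B)>=1
    C->E: in-degree(E)=0, level(E)=1, enqueue
  process A: level=1
    A->B: in-degree(B)=1, level(B)>=2
    A->D: in-degree(D)=0, level(D)=2, enqueue
  process E: level=1
    E->B: in-degree(B)=0, level(B)=2, enqueue
  process D: level=2
  process B: level=2
All levels: A:1, B:2, C:0, D:2, E:1
max level = 2

Answer: 2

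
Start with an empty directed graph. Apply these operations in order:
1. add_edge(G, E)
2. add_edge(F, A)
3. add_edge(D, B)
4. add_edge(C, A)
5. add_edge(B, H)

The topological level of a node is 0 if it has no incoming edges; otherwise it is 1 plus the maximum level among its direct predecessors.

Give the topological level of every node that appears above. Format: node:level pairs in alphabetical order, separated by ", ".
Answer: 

Answer: A:1, B:1, C:0, D:0, E:1, F:0, G:0, H:2

Derivation:
Op 1: add_edge(G, E). Edges now: 1
Op 2: add_edge(F, A). Edges now: 2
Op 3: add_edge(D, B). Edges now: 3
Op 4: add_edge(C, A). Edges now: 4
Op 5: add_edge(B, H). Edges now: 5
Compute levels (Kahn BFS):
  sources (in-degree 0): C, D, F, G
  process C: level=0
    C->A: in-degree(A)=1, level(A)>=1
  process D: level=0
    D->B: in-degree(B)=0, level(B)=1, enqueue
  process F: level=0
    F->A: in-degree(A)=0, level(A)=1, enqueue
  process G: level=0
    G->E: in-degree(E)=0, level(E)=1, enqueue
  process B: level=1
    B->H: in-degree(H)=0, level(H)=2, enqueue
  process A: level=1
  process E: level=1
  process H: level=2
All levels: A:1, B:1, C:0, D:0, E:1, F:0, G:0, H:2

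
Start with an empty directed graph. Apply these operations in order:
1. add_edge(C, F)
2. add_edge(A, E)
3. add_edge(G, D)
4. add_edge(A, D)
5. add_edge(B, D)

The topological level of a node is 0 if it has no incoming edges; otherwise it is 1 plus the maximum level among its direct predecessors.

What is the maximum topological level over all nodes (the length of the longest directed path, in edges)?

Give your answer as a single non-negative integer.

Op 1: add_edge(C, F). Edges now: 1
Op 2: add_edge(A, E). Edges now: 2
Op 3: add_edge(G, D). Edges now: 3
Op 4: add_edge(A, D). Edges now: 4
Op 5: add_edge(B, D). Edges now: 5
Compute levels (Kahn BFS):
  sources (in-degree 0): A, B, C, G
  process A: level=0
    A->D: in-degree(D)=2, level(D)>=1
    A->E: in-degree(E)=0, level(E)=1, enqueue
  process B: level=0
    B->D: in-degree(D)=1, level(D)>=1
  process C: level=0
    C->F: in-degree(F)=0, level(F)=1, enqueue
  process G: level=0
    G->D: in-degree(D)=0, level(D)=1, enqueue
  process E: level=1
  process F: level=1
  process D: level=1
All levels: A:0, B:0, C:0, D:1, E:1, F:1, G:0
max level = 1

Answer: 1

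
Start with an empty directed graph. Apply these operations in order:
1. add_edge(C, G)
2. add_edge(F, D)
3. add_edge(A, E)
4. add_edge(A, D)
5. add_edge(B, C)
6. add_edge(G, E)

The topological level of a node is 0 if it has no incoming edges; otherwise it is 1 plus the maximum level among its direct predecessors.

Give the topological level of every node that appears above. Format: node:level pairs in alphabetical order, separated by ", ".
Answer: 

Op 1: add_edge(C, G). Edges now: 1
Op 2: add_edge(F, D). Edges now: 2
Op 3: add_edge(A, E). Edges now: 3
Op 4: add_edge(A, D). Edges now: 4
Op 5: add_edge(B, C). Edges now: 5
Op 6: add_edge(G, E). Edges now: 6
Compute levels (Kahn BFS):
  sources (in-degree 0): A, B, F
  process A: level=0
    A->D: in-degree(D)=1, level(D)>=1
    A->E: in-degree(E)=1, level(E)>=1
  process B: level=0
    B->C: in-degree(C)=0, level(C)=1, enqueue
  process F: level=0
    F->D: in-degree(D)=0, level(D)=1, enqueue
  process C: level=1
    C->G: in-degree(G)=0, level(G)=2, enqueue
  process D: level=1
  process G: level=2
    G->E: in-degree(E)=0, level(E)=3, enqueue
  process E: level=3
All levels: A:0, B:0, C:1, D:1, E:3, F:0, G:2

Answer: A:0, B:0, C:1, D:1, E:3, F:0, G:2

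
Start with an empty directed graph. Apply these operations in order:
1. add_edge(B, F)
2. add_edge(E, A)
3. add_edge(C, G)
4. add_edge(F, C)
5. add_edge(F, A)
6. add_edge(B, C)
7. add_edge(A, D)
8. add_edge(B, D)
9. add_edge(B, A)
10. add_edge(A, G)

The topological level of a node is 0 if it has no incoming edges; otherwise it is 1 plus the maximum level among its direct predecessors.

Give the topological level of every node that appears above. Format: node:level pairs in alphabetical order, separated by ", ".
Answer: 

Answer: A:2, B:0, C:2, D:3, E:0, F:1, G:3

Derivation:
Op 1: add_edge(B, F). Edges now: 1
Op 2: add_edge(E, A). Edges now: 2
Op 3: add_edge(C, G). Edges now: 3
Op 4: add_edge(F, C). Edges now: 4
Op 5: add_edge(F, A). Edges now: 5
Op 6: add_edge(B, C). Edges now: 6
Op 7: add_edge(A, D). Edges now: 7
Op 8: add_edge(B, D). Edges now: 8
Op 9: add_edge(B, A). Edges now: 9
Op 10: add_edge(A, G). Edges now: 10
Compute levels (Kahn BFS):
  sources (in-degree 0): B, E
  process B: level=0
    B->A: in-degree(A)=2, level(A)>=1
    B->C: in-degree(C)=1, level(C)>=1
    B->D: in-degree(D)=1, level(D)>=1
    B->F: in-degree(F)=0, level(F)=1, enqueue
  process E: level=0
    E->A: in-degree(A)=1, level(A)>=1
  process F: level=1
    F->A: in-degree(A)=0, level(A)=2, enqueue
    F->C: in-degree(C)=0, level(C)=2, enqueue
  process A: level=2
    A->D: in-degree(D)=0, level(D)=3, enqueue
    A->G: in-degree(G)=1, level(G)>=3
  process C: level=2
    C->G: in-degree(G)=0, level(G)=3, enqueue
  process D: level=3
  process G: level=3
All levels: A:2, B:0, C:2, D:3, E:0, F:1, G:3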